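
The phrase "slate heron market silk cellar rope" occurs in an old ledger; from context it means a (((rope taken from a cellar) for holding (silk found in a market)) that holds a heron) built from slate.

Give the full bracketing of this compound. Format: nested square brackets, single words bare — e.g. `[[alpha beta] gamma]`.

At the top level: head "rope" (specifically "heron market silk cellar rope"); modifier "slate".
"heron market silk cellar rope" → head "rope" (specifically "market silk cellar rope"), modifier "heron".
"market silk cellar rope" → head "rope" (specifically "cellar rope"), modifier "market silk".
"market silk" → head "silk", modifier "market".
"cellar rope" → head "rope", modifier "cellar".
So the structure is [slate [heron [[market silk] [cellar rope]]]].

[slate [heron [[market silk] [cellar rope]]]]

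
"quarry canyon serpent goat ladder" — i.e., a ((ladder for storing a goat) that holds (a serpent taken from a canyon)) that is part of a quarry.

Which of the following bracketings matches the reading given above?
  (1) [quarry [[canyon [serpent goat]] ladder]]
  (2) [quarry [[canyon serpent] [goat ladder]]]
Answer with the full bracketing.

The paraphrase's head is the "ladder" part ("canyon serpent goat ladder"); its modifier is "quarry".
That top-level split, carried through the inner groups, gives [quarry [[canyon serpent] [goat ladder]]].

[quarry [[canyon serpent] [goat ladder]]]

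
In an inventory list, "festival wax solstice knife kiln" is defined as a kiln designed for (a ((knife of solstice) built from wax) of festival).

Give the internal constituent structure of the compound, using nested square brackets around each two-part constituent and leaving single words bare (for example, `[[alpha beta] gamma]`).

Whole compound: head "kiln", modifier "festival wax solstice knife".
Within "festival wax solstice knife", the head is "knife" (specifically "wax solstice knife") and the modifier is "festival".
Within "wax solstice knife", the head is "knife" (specifically "solstice knife") and the modifier is "wax".
Within "solstice knife", the head is "knife" and the modifier is "solstice".
Putting it together: [[festival [wax [solstice knife]]] kiln].

[[festival [wax [solstice knife]]] kiln]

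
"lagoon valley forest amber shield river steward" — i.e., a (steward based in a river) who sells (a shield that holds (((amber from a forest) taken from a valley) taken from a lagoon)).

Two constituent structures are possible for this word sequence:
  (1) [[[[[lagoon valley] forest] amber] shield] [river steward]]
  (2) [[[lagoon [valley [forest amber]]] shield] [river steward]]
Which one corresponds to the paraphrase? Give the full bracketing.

[[[lagoon [valley [forest amber]]] shield] [river steward]]

The paraphrase's head is the "steward" part ("river steward"); its modifier is "lagoon valley forest amber shield".
That top-level split, carried through the inner groups, gives [[[lagoon [valley [forest amber]]] shield] [river steward]].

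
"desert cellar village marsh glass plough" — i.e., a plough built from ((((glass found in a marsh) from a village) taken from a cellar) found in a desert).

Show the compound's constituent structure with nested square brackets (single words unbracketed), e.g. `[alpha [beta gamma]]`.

[[desert [cellar [village [marsh glass]]]] plough]

Overall it is a kind of plough; the modifier is "desert cellar village marsh glass".
Within "desert cellar village marsh glass", the head is "glass" (specifically "cellar village marsh glass") and the modifier is "desert".
Within "cellar village marsh glass", the head is "glass" (specifically "village marsh glass") and the modifier is "cellar".
Within "village marsh glass", the head is "glass" (specifically "marsh glass") and the modifier is "village".
Within "marsh glass", the head is "glass" and the modifier is "marsh".
So the structure is [[desert [cellar [village [marsh glass]]]] plough].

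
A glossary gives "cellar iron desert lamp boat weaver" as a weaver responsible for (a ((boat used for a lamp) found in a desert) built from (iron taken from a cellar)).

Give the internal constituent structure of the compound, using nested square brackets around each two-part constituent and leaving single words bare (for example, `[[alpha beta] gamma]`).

[[[cellar iron] [desert [lamp boat]]] weaver]

At the top level: head "weaver"; modifier "cellar iron desert lamp boat".
"cellar iron desert lamp boat" → head "boat" (specifically "desert lamp boat"), modifier "cellar iron".
"cellar iron" → head "iron", modifier "cellar".
"desert lamp boat" → head "boat" (specifically "lamp boat"), modifier "desert".
"lamp boat" → head "boat", modifier "lamp".
Putting it together: [[[cellar iron] [desert [lamp boat]]] weaver].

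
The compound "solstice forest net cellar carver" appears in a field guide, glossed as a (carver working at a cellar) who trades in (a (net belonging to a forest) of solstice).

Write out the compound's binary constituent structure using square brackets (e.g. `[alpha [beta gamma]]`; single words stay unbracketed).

[[solstice [forest net]] [cellar carver]]

The outermost head in the paraphrase is "carver" (specifically "cellar carver"), modified by "solstice forest net".
Within "solstice forest net", the head is "net" (specifically "forest net") and the modifier is "solstice".
Within "forest net", the head is "net" and the modifier is "forest".
Within "cellar carver", the head is "carver" and the modifier is "cellar".
Assembled: [[solstice [forest net]] [cellar carver]].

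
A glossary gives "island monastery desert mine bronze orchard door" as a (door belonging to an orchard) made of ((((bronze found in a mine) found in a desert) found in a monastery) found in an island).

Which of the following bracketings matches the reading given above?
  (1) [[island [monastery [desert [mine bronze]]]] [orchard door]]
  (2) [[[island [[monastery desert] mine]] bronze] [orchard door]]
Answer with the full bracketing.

The paraphrase's head is the "door" part ("orchard door"); its modifier is "island monastery desert mine bronze".
That top-level split, carried through the inner groups, gives [[island [monastery [desert [mine bronze]]]] [orchard door]].

[[island [monastery [desert [mine bronze]]]] [orchard door]]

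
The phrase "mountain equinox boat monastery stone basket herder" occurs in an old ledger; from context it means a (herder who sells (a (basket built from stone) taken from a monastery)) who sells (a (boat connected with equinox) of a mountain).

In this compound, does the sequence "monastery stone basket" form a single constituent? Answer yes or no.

The paraphrase groups the words so that "monastery stone basket" is one unit: it corresponds to a single parenthesized sub-phrase.
The full structure is [[mountain [equinox boat]] [[monastery [stone basket]] herder]], in which [monastery stone basket] is a constituent.

yes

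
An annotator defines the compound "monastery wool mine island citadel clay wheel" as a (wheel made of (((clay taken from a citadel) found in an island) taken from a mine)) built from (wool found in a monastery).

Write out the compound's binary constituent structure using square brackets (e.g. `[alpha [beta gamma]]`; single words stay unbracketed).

[[monastery wool] [[mine [island [citadel clay]]] wheel]]

Overall it is a kind of wheel (specifically "mine island citadel clay wheel"); the modifier is "monastery wool".
Inside "monastery wool": head "wool", modifier "monastery".
Inside "mine island citadel clay wheel": head "wheel", modifier "mine island citadel clay".
Inside "mine island citadel clay": head "clay" (specifically "island citadel clay"), modifier "mine".
Inside "island citadel clay": head "clay" (specifically "citadel clay"), modifier "island".
Inside "citadel clay": head "clay", modifier "citadel".
Putting it together: [[monastery wool] [[mine [island [citadel clay]]] wheel]].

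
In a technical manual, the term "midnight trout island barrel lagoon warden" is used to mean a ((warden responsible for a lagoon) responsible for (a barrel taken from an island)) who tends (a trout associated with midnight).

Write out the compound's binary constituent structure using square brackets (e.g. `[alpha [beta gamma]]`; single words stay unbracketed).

[[midnight trout] [[island barrel] [lagoon warden]]]

The outermost head in the paraphrase is "warden" (specifically "island barrel lagoon warden"), modified by "midnight trout".
Inside "midnight trout": head "trout", modifier "midnight".
Inside "island barrel lagoon warden": head "warden" (specifically "lagoon warden"), modifier "island barrel".
Inside "island barrel": head "barrel", modifier "island".
Inside "lagoon warden": head "warden", modifier "lagoon".
Assembled: [[midnight trout] [[island barrel] [lagoon warden]]].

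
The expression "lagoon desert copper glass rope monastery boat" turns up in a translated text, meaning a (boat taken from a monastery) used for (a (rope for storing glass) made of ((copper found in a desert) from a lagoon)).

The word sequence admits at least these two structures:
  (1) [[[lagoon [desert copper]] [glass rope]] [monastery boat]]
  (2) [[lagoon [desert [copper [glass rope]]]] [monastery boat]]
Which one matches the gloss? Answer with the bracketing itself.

The paraphrase's head is the "boat" part ("monastery boat"); its modifier is "lagoon desert copper glass rope".
That top-level split, carried through the inner groups, gives [[[lagoon [desert copper]] [glass rope]] [monastery boat]].

[[[lagoon [desert copper]] [glass rope]] [monastery boat]]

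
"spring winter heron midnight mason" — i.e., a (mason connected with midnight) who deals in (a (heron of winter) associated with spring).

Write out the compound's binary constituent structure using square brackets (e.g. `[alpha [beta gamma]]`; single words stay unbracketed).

[[spring [winter heron]] [midnight mason]]

At the top level: head "mason" (specifically "midnight mason"); modifier "spring winter heron".
"spring winter heron" → head "heron" (specifically "winter heron"), modifier "spring".
"winter heron" → head "heron", modifier "winter".
"midnight mason" → head "mason", modifier "midnight".
Assembled: [[spring [winter heron]] [midnight mason]].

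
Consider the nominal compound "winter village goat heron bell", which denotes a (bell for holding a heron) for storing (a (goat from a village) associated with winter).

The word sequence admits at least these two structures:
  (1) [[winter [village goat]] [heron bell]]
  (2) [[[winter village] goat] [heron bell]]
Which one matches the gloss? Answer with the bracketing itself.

The paraphrase's head is the "bell" part ("heron bell"); its modifier is "winter village goat".
That top-level split, carried through the inner groups, gives [[winter [village goat]] [heron bell]].

[[winter [village goat]] [heron bell]]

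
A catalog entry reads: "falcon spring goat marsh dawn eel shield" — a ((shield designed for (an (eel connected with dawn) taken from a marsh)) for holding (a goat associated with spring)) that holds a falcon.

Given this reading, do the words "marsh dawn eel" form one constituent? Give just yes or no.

The paraphrase groups the words so that "marsh dawn eel" is one unit: it corresponds to a single parenthesized sub-phrase.
The full structure is [falcon [[spring goat] [[marsh [dawn eel]] shield]]], in which [marsh dawn eel] is a constituent.

yes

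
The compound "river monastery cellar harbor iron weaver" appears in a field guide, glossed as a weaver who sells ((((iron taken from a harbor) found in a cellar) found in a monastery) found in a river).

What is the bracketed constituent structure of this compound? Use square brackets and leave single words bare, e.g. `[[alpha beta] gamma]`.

[[river [monastery [cellar [harbor iron]]]] weaver]

Whole compound: head "weaver", modifier "river monastery cellar harbor iron".
Within "river monastery cellar harbor iron", the head is "iron" (specifically "monastery cellar harbor iron") and the modifier is "river".
Within "monastery cellar harbor iron", the head is "iron" (specifically "cellar harbor iron") and the modifier is "monastery".
Within "cellar harbor iron", the head is "iron" (specifically "harbor iron") and the modifier is "cellar".
Within "harbor iron", the head is "iron" and the modifier is "harbor".
So the structure is [[river [monastery [cellar [harbor iron]]]] weaver].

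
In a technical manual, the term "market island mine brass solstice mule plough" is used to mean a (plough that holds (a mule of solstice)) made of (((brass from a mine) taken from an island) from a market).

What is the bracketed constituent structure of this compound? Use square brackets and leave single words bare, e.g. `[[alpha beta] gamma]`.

[[market [island [mine brass]]] [[solstice mule] plough]]

Overall it is a kind of plough (specifically "solstice mule plough"); the modifier is "market island mine brass".
"market island mine brass" → head "brass" (specifically "island mine brass"), modifier "market".
"island mine brass" → head "brass" (specifically "mine brass"), modifier "island".
"mine brass" → head "brass", modifier "mine".
"solstice mule plough" → head "plough", modifier "solstice mule".
"solstice mule" → head "mule", modifier "solstice".
Putting it together: [[market [island [mine brass]]] [[solstice mule] plough]].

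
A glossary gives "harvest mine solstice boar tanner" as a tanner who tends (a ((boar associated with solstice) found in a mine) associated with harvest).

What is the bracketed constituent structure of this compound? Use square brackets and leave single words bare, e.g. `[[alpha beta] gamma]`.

The outermost head in the paraphrase is "tanner", modified by "harvest mine solstice boar".
Within "harvest mine solstice boar", the head is "boar" (specifically "mine solstice boar") and the modifier is "harvest".
Within "mine solstice boar", the head is "boar" (specifically "solstice boar") and the modifier is "mine".
Within "solstice boar", the head is "boar" and the modifier is "solstice".
Assembled: [[harvest [mine [solstice boar]]] tanner].

[[harvest [mine [solstice boar]]] tanner]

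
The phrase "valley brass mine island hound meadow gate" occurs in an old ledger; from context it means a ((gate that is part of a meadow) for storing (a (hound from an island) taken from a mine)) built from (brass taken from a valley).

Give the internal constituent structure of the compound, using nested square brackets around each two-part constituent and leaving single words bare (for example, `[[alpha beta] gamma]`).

[[valley brass] [[mine [island hound]] [meadow gate]]]

Whole compound: head "gate" (specifically "mine island hound meadow gate"), modifier "valley brass".
"valley brass" → head "brass", modifier "valley".
"mine island hound meadow gate" → head "gate" (specifically "meadow gate"), modifier "mine island hound".
"mine island hound" → head "hound" (specifically "island hound"), modifier "mine".
"island hound" → head "hound", modifier "island".
"meadow gate" → head "gate", modifier "meadow".
Assembled: [[valley brass] [[mine [island hound]] [meadow gate]]].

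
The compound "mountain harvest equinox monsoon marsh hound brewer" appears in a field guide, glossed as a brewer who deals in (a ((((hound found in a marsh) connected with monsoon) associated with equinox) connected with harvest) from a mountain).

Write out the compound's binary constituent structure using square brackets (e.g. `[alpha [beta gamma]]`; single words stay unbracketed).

Whole compound: head "brewer", modifier "mountain harvest equinox monsoon marsh hound".
Within "mountain harvest equinox monsoon marsh hound", the head is "hound" (specifically "harvest equinox monsoon marsh hound") and the modifier is "mountain".
Within "harvest equinox monsoon marsh hound", the head is "hound" (specifically "equinox monsoon marsh hound") and the modifier is "harvest".
Within "equinox monsoon marsh hound", the head is "hound" (specifically "monsoon marsh hound") and the modifier is "equinox".
Within "monsoon marsh hound", the head is "hound" (specifically "marsh hound") and the modifier is "monsoon".
Within "marsh hound", the head is "hound" and the modifier is "marsh".
Assembled: [[mountain [harvest [equinox [monsoon [marsh hound]]]]] brewer].

[[mountain [harvest [equinox [monsoon [marsh hound]]]]] brewer]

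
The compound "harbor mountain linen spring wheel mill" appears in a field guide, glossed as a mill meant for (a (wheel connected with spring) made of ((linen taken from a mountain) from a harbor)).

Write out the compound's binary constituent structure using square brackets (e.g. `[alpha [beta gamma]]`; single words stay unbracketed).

[[[harbor [mountain linen]] [spring wheel]] mill]

At the top level: head "mill"; modifier "harbor mountain linen spring wheel".
Within "harbor mountain linen spring wheel", the head is "wheel" (specifically "spring wheel") and the modifier is "harbor mountain linen".
Within "harbor mountain linen", the head is "linen" (specifically "mountain linen") and the modifier is "harbor".
Within "mountain linen", the head is "linen" and the modifier is "mountain".
Within "spring wheel", the head is "wheel" and the modifier is "spring".
So the structure is [[[harbor [mountain linen]] [spring wheel]] mill].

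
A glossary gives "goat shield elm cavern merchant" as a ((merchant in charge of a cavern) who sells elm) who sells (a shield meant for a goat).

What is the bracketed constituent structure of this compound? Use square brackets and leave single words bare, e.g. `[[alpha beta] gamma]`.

At the top level: head "merchant" (specifically "elm cavern merchant"); modifier "goat shield".
Inside "goat shield": head "shield", modifier "goat".
Inside "elm cavern merchant": head "merchant" (specifically "cavern merchant"), modifier "elm".
Inside "cavern merchant": head "merchant", modifier "cavern".
So the structure is [[goat shield] [elm [cavern merchant]]].

[[goat shield] [elm [cavern merchant]]]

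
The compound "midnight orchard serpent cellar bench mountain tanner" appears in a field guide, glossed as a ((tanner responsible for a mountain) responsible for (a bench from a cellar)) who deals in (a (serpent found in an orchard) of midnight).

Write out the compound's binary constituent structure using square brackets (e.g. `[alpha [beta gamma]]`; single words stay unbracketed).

[[midnight [orchard serpent]] [[cellar bench] [mountain tanner]]]

At the top level: head "tanner" (specifically "cellar bench mountain tanner"); modifier "midnight orchard serpent".
Inside "midnight orchard serpent": head "serpent" (specifically "orchard serpent"), modifier "midnight".
Inside "orchard serpent": head "serpent", modifier "orchard".
Inside "cellar bench mountain tanner": head "tanner" (specifically "mountain tanner"), modifier "cellar bench".
Inside "cellar bench": head "bench", modifier "cellar".
Inside "mountain tanner": head "tanner", modifier "mountain".
Putting it together: [[midnight [orchard serpent]] [[cellar bench] [mountain tanner]]].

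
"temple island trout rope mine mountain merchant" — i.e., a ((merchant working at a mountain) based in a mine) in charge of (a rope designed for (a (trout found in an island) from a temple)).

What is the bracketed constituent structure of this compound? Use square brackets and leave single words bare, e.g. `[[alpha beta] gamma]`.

[[[temple [island trout]] rope] [mine [mountain merchant]]]

Overall it is a kind of merchant (specifically "mine mountain merchant"); the modifier is "temple island trout rope".
"temple island trout rope" → head "rope", modifier "temple island trout".
"temple island trout" → head "trout" (specifically "island trout"), modifier "temple".
"island trout" → head "trout", modifier "island".
"mine mountain merchant" → head "merchant" (specifically "mountain merchant"), modifier "mine".
"mountain merchant" → head "merchant", modifier "mountain".
Assembled: [[[temple [island trout]] rope] [mine [mountain merchant]]].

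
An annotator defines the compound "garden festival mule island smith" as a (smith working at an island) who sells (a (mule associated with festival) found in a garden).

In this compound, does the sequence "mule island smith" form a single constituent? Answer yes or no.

The top-level split is [garden festival mule] [island smith]; the full structure is [[garden [festival mule]] [island smith]].
"mule island smith" straddles a constituent boundary, so it is not a single unit.

no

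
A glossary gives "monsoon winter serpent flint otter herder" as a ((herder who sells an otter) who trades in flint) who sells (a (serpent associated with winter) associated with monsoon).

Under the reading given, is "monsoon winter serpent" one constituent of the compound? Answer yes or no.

The paraphrase groups the words so that "monsoon winter serpent" is one unit: it corresponds to a single parenthesized sub-phrase.
The full structure is [[monsoon [winter serpent]] [flint [otter herder]]], in which [monsoon winter serpent] is a constituent.

yes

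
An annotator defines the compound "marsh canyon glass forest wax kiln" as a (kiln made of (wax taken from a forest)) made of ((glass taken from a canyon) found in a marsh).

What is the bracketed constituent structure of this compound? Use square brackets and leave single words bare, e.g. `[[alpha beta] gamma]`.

Overall it is a kind of kiln (specifically "forest wax kiln"); the modifier is "marsh canyon glass".
"marsh canyon glass" → head "glass" (specifically "canyon glass"), modifier "marsh".
"canyon glass" → head "glass", modifier "canyon".
"forest wax kiln" → head "kiln", modifier "forest wax".
"forest wax" → head "wax", modifier "forest".
So the structure is [[marsh [canyon glass]] [[forest wax] kiln]].

[[marsh [canyon glass]] [[forest wax] kiln]]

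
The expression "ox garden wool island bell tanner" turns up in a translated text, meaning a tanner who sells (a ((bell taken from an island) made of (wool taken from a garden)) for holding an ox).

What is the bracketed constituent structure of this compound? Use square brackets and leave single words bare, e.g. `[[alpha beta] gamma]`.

[[ox [[garden wool] [island bell]]] tanner]

Whole compound: head "tanner", modifier "ox garden wool island bell".
Within "ox garden wool island bell", the head is "bell" (specifically "garden wool island bell") and the modifier is "ox".
Within "garden wool island bell", the head is "bell" (specifically "island bell") and the modifier is "garden wool".
Within "garden wool", the head is "wool" and the modifier is "garden".
Within "island bell", the head is "bell" and the modifier is "island".
Assembled: [[ox [[garden wool] [island bell]]] tanner].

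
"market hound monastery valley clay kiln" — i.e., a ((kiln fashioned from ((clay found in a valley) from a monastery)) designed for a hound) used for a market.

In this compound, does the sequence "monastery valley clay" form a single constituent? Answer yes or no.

The paraphrase groups the words so that "monastery valley clay" is one unit: it corresponds to a single parenthesized sub-phrase.
The full structure is [market [hound [[monastery [valley clay]] kiln]]], in which [monastery valley clay] is a constituent.

yes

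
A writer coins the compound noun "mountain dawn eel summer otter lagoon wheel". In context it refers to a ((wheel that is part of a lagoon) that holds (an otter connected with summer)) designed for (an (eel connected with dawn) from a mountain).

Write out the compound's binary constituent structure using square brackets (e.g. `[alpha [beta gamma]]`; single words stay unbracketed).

Whole compound: head "wheel" (specifically "summer otter lagoon wheel"), modifier "mountain dawn eel".
Within "mountain dawn eel", the head is "eel" (specifically "dawn eel") and the modifier is "mountain".
Within "dawn eel", the head is "eel" and the modifier is "dawn".
Within "summer otter lagoon wheel", the head is "wheel" (specifically "lagoon wheel") and the modifier is "summer otter".
Within "summer otter", the head is "otter" and the modifier is "summer".
Within "lagoon wheel", the head is "wheel" and the modifier is "lagoon".
Assembled: [[mountain [dawn eel]] [[summer otter] [lagoon wheel]]].

[[mountain [dawn eel]] [[summer otter] [lagoon wheel]]]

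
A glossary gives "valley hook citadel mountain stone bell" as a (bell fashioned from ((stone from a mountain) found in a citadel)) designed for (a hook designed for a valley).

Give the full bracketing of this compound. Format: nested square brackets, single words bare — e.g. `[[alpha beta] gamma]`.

[[valley hook] [[citadel [mountain stone]] bell]]

At the top level: head "bell" (specifically "citadel mountain stone bell"); modifier "valley hook".
"valley hook" → head "hook", modifier "valley".
"citadel mountain stone bell" → head "bell", modifier "citadel mountain stone".
"citadel mountain stone" → head "stone" (specifically "mountain stone"), modifier "citadel".
"mountain stone" → head "stone", modifier "mountain".
Assembled: [[valley hook] [[citadel [mountain stone]] bell]].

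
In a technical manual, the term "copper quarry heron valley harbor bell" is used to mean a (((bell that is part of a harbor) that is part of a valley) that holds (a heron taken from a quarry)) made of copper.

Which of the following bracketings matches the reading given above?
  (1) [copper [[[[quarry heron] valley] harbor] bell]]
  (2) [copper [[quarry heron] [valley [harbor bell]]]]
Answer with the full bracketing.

The paraphrase's head is the "bell" part ("quarry heron valley harbor bell"); its modifier is "copper".
That top-level split, carried through the inner groups, gives [copper [[quarry heron] [valley [harbor bell]]]].

[copper [[quarry heron] [valley [harbor bell]]]]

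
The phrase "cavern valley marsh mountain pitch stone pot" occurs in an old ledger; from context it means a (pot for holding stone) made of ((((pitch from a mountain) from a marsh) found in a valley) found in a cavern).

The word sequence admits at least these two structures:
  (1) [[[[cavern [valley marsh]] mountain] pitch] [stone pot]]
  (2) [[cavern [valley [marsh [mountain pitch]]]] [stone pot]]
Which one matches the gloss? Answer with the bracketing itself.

The paraphrase's head is the "pot" part ("stone pot"); its modifier is "cavern valley marsh mountain pitch".
That top-level split, carried through the inner groups, gives [[cavern [valley [marsh [mountain pitch]]]] [stone pot]].

[[cavern [valley [marsh [mountain pitch]]]] [stone pot]]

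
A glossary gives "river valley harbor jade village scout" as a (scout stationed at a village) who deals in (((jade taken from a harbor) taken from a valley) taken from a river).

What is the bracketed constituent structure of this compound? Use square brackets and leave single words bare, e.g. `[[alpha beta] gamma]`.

At the top level: head "scout" (specifically "village scout"); modifier "river valley harbor jade".
Inside "river valley harbor jade": head "jade" (specifically "valley harbor jade"), modifier "river".
Inside "valley harbor jade": head "jade" (specifically "harbor jade"), modifier "valley".
Inside "harbor jade": head "jade", modifier "harbor".
Inside "village scout": head "scout", modifier "village".
So the structure is [[river [valley [harbor jade]]] [village scout]].

[[river [valley [harbor jade]]] [village scout]]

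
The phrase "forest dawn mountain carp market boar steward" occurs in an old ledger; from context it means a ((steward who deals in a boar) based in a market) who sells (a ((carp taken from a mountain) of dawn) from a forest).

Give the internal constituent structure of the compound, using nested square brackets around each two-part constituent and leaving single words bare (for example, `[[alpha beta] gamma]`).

At the top level: head "steward" (specifically "market boar steward"); modifier "forest dawn mountain carp".
Inside "forest dawn mountain carp": head "carp" (specifically "dawn mountain carp"), modifier "forest".
Inside "dawn mountain carp": head "carp" (specifically "mountain carp"), modifier "dawn".
Inside "mountain carp": head "carp", modifier "mountain".
Inside "market boar steward": head "steward" (specifically "boar steward"), modifier "market".
Inside "boar steward": head "steward", modifier "boar".
Putting it together: [[forest [dawn [mountain carp]]] [market [boar steward]]].

[[forest [dawn [mountain carp]]] [market [boar steward]]]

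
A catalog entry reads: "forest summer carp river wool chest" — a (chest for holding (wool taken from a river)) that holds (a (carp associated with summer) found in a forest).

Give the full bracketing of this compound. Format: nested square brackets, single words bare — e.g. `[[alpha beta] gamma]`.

[[forest [summer carp]] [[river wool] chest]]

Whole compound: head "chest" (specifically "river wool chest"), modifier "forest summer carp".
Inside "forest summer carp": head "carp" (specifically "summer carp"), modifier "forest".
Inside "summer carp": head "carp", modifier "summer".
Inside "river wool chest": head "chest", modifier "river wool".
Inside "river wool": head "wool", modifier "river".
Putting it together: [[forest [summer carp]] [[river wool] chest]].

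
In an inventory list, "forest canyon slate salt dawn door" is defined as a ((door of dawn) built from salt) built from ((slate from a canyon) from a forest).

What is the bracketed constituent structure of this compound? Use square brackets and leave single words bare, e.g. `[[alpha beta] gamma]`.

Whole compound: head "door" (specifically "salt dawn door"), modifier "forest canyon slate".
Within "forest canyon slate", the head is "slate" (specifically "canyon slate") and the modifier is "forest".
Within "canyon slate", the head is "slate" and the modifier is "canyon".
Within "salt dawn door", the head is "door" (specifically "dawn door") and the modifier is "salt".
Within "dawn door", the head is "door" and the modifier is "dawn".
Putting it together: [[forest [canyon slate]] [salt [dawn door]]].

[[forest [canyon slate]] [salt [dawn door]]]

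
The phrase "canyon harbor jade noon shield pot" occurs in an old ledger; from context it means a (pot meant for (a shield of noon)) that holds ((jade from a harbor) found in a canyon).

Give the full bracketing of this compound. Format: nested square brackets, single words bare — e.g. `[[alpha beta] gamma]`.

[[canyon [harbor jade]] [[noon shield] pot]]

Whole compound: head "pot" (specifically "noon shield pot"), modifier "canyon harbor jade".
Within "canyon harbor jade", the head is "jade" (specifically "harbor jade") and the modifier is "canyon".
Within "harbor jade", the head is "jade" and the modifier is "harbor".
Within "noon shield pot", the head is "pot" and the modifier is "noon shield".
Within "noon shield", the head is "shield" and the modifier is "noon".
Assembled: [[canyon [harbor jade]] [[noon shield] pot]].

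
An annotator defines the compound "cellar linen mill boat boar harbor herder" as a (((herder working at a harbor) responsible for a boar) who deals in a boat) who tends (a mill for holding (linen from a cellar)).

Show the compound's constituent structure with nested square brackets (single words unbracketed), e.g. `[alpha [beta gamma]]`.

Whole compound: head "herder" (specifically "boat boar harbor herder"), modifier "cellar linen mill".
Within "cellar linen mill", the head is "mill" and the modifier is "cellar linen".
Within "cellar linen", the head is "linen" and the modifier is "cellar".
Within "boat boar harbor herder", the head is "herder" (specifically "boar harbor herder") and the modifier is "boat".
Within "boar harbor herder", the head is "herder" (specifically "harbor herder") and the modifier is "boar".
Within "harbor herder", the head is "herder" and the modifier is "harbor".
Assembled: [[[cellar linen] mill] [boat [boar [harbor herder]]]].

[[[cellar linen] mill] [boat [boar [harbor herder]]]]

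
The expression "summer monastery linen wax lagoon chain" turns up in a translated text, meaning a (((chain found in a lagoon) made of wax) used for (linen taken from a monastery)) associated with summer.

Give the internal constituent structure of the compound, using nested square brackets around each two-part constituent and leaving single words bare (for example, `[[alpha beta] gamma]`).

At the top level: head "chain" (specifically "monastery linen wax lagoon chain"); modifier "summer".
Within "monastery linen wax lagoon chain", the head is "chain" (specifically "wax lagoon chain") and the modifier is "monastery linen".
Within "monastery linen", the head is "linen" and the modifier is "monastery".
Within "wax lagoon chain", the head is "chain" (specifically "lagoon chain") and the modifier is "wax".
Within "lagoon chain", the head is "chain" and the modifier is "lagoon".
So the structure is [summer [[monastery linen] [wax [lagoon chain]]]].

[summer [[monastery linen] [wax [lagoon chain]]]]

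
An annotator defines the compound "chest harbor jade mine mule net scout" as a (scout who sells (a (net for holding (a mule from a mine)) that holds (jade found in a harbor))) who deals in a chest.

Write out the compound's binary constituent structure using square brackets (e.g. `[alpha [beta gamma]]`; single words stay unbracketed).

[chest [[[harbor jade] [[mine mule] net]] scout]]

Overall it is a kind of scout (specifically "harbor jade mine mule net scout"); the modifier is "chest".
"harbor jade mine mule net scout" → head "scout", modifier "harbor jade mine mule net".
"harbor jade mine mule net" → head "net" (specifically "mine mule net"), modifier "harbor jade".
"harbor jade" → head "jade", modifier "harbor".
"mine mule net" → head "net", modifier "mine mule".
"mine mule" → head "mule", modifier "mine".
So the structure is [chest [[[harbor jade] [[mine mule] net]] scout]].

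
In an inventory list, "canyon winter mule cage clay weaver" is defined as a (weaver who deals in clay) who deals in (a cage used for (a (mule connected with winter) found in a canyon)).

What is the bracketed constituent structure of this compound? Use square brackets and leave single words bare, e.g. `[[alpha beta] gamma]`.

[[[canyon [winter mule]] cage] [clay weaver]]

Overall it is a kind of weaver (specifically "clay weaver"); the modifier is "canyon winter mule cage".
Inside "canyon winter mule cage": head "cage", modifier "canyon winter mule".
Inside "canyon winter mule": head "mule" (specifically "winter mule"), modifier "canyon".
Inside "winter mule": head "mule", modifier "winter".
Inside "clay weaver": head "weaver", modifier "clay".
Putting it together: [[[canyon [winter mule]] cage] [clay weaver]].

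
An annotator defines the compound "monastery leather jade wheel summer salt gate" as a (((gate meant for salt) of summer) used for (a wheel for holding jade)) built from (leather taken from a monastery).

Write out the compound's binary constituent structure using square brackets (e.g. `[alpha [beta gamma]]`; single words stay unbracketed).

At the top level: head "gate" (specifically "jade wheel summer salt gate"); modifier "monastery leather".
Within "monastery leather", the head is "leather" and the modifier is "monastery".
Within "jade wheel summer salt gate", the head is "gate" (specifically "summer salt gate") and the modifier is "jade wheel".
Within "jade wheel", the head is "wheel" and the modifier is "jade".
Within "summer salt gate", the head is "gate" (specifically "salt gate") and the modifier is "summer".
Within "salt gate", the head is "gate" and the modifier is "salt".
So the structure is [[monastery leather] [[jade wheel] [summer [salt gate]]]].

[[monastery leather] [[jade wheel] [summer [salt gate]]]]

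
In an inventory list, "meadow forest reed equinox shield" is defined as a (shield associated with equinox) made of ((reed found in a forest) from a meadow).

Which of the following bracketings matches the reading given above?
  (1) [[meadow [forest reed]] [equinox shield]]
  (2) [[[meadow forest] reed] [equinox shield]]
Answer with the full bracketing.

The paraphrase's head is the "shield" part ("equinox shield"); its modifier is "meadow forest reed".
That top-level split, carried through the inner groups, gives [[meadow [forest reed]] [equinox shield]].

[[meadow [forest reed]] [equinox shield]]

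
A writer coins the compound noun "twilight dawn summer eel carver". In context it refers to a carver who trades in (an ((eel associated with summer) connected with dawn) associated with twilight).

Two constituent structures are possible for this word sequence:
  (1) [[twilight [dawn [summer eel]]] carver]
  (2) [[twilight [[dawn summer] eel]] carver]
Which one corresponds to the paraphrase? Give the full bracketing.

The paraphrase's head is the "carver" part ("carver"); its modifier is "twilight dawn summer eel".
That top-level split, carried through the inner groups, gives [[twilight [dawn [summer eel]]] carver].

[[twilight [dawn [summer eel]]] carver]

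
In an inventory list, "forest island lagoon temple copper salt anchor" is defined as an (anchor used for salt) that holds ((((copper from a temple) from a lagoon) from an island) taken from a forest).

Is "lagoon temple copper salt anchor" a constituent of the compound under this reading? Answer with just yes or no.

no

The top-level split is [forest island lagoon temple copper] [salt anchor]; the full structure is [[forest [island [lagoon [temple copper]]]] [salt anchor]].
"lagoon temple copper salt anchor" straddles a constituent boundary, so it is not a single unit.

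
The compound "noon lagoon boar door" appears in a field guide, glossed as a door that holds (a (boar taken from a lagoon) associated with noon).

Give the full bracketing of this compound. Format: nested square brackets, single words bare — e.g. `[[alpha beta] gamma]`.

Whole compound: head "door", modifier "noon lagoon boar".
Inside "noon lagoon boar": head "boar" (specifically "lagoon boar"), modifier "noon".
Inside "lagoon boar": head "boar", modifier "lagoon".
So the structure is [[noon [lagoon boar]] door].

[[noon [lagoon boar]] door]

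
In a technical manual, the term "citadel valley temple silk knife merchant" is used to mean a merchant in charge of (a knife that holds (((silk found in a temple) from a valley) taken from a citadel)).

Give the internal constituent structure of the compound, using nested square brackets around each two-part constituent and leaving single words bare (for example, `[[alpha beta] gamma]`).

At the top level: head "merchant"; modifier "citadel valley temple silk knife".
Within "citadel valley temple silk knife", the head is "knife" and the modifier is "citadel valley temple silk".
Within "citadel valley temple silk", the head is "silk" (specifically "valley temple silk") and the modifier is "citadel".
Within "valley temple silk", the head is "silk" (specifically "temple silk") and the modifier is "valley".
Within "temple silk", the head is "silk" and the modifier is "temple".
Assembled: [[[citadel [valley [temple silk]]] knife] merchant].

[[[citadel [valley [temple silk]]] knife] merchant]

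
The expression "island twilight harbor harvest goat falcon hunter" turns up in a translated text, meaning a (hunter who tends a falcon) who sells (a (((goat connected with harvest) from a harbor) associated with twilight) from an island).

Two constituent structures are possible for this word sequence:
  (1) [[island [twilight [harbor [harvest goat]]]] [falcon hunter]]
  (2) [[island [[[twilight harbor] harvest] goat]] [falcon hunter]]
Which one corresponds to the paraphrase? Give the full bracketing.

The paraphrase's head is the "hunter" part ("falcon hunter"); its modifier is "island twilight harbor harvest goat".
That top-level split, carried through the inner groups, gives [[island [twilight [harbor [harvest goat]]]] [falcon hunter]].

[[island [twilight [harbor [harvest goat]]]] [falcon hunter]]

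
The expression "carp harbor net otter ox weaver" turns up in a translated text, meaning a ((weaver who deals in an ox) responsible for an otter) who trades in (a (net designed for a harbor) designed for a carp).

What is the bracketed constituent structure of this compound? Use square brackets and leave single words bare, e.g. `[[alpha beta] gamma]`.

Whole compound: head "weaver" (specifically "otter ox weaver"), modifier "carp harbor net".
Inside "carp harbor net": head "net" (specifically "harbor net"), modifier "carp".
Inside "harbor net": head "net", modifier "harbor".
Inside "otter ox weaver": head "weaver" (specifically "ox weaver"), modifier "otter".
Inside "ox weaver": head "weaver", modifier "ox".
Putting it together: [[carp [harbor net]] [otter [ox weaver]]].

[[carp [harbor net]] [otter [ox weaver]]]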